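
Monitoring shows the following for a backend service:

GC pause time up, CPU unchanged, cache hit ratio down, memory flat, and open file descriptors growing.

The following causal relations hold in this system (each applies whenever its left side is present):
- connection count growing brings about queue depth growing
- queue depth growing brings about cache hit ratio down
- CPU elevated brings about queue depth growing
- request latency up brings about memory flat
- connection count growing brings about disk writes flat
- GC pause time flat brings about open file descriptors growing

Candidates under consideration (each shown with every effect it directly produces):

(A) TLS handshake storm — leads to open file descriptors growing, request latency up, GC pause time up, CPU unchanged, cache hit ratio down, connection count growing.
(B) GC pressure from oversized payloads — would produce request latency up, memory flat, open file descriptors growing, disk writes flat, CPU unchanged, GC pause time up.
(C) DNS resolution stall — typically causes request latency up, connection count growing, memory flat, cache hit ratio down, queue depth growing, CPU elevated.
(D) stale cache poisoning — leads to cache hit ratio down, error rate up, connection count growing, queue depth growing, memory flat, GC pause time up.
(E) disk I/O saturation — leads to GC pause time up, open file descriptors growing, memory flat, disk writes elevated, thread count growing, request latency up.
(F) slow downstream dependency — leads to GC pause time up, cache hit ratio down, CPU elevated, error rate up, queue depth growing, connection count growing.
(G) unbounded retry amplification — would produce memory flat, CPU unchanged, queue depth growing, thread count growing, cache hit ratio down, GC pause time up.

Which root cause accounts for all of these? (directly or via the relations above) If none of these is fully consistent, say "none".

Per-candidate check:
(A) TLS handshake storm — GC pause time up +; CPU unchanged +; cache hit ratio down +; memory flat + (through request latency up → memory flat); open file descriptors growing +
(B) GC pressure from oversized payloads — does not account for cache hit ratio down
(C) DNS resolution stall — fails on GC pause time up, CPU unchanged, open file descriptors growing (predicts CPU elevated, not CPU unchanged)
(D) stale cache poisoning — GC pause time up +; CPU unchanged -; cache hit ratio down +; memory flat +; open file descriptors growing -
(E) disk I/O saturation — GC pause time up +; CPU unchanged -; cache hit ratio down -; memory flat +; open file descriptors growing +
(F) slow downstream dependency — GC pause time up +; CPU unchanged -; cache hit ratio down +; memory flat -; open file descriptors growing -
(G) unbounded retry amplification — GC pause time up +; CPU unchanged +; cache hit ratio down +; memory flat +; open file descriptors growing -
Only (A) is consistent with every observation.

A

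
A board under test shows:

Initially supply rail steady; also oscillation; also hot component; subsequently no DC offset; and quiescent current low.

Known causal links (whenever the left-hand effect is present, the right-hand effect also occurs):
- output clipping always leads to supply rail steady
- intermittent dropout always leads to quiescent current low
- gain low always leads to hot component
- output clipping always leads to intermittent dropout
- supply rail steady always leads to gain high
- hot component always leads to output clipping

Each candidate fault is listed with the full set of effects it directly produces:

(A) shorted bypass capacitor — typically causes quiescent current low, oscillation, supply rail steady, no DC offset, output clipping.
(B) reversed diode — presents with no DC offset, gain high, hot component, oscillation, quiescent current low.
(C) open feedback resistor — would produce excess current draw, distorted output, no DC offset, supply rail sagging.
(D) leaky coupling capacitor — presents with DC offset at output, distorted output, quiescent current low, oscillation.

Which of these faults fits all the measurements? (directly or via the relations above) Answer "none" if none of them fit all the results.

Testing each hypothesis:
(A) shorted bypass capacitor — does not account for hot component
(B) reversed diode — supply rail steady ✓ (through hot component → output clipping → supply rail steady); oscillation ✓; hot component ✓; no DC offset ✓; quiescent current low ✓
(C) open feedback resistor — fails on supply rail steady, oscillation, hot component, quiescent current low (predicts supply rail sagging, not supply rail steady)
(D) leaky coupling capacitor — supply rail steady ✗; oscillation ✓; hot component ✗; no DC offset ✗; quiescent current low ✓
(B) alone accounts for all the evidence.

B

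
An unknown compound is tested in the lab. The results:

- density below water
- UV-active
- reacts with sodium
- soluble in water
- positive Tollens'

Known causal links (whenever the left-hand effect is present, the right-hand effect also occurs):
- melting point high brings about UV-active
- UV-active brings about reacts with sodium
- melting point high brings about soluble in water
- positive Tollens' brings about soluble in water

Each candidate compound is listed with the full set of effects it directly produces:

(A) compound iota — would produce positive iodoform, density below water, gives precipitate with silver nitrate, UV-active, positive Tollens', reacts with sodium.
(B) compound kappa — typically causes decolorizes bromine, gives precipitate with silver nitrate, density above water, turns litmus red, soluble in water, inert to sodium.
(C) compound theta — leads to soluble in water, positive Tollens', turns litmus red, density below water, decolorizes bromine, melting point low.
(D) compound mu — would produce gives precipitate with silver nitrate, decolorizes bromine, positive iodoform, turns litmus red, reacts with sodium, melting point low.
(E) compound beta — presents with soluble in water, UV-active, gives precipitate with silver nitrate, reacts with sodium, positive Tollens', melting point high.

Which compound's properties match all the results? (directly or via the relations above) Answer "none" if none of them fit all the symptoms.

Testing each hypothesis:
(A) compound iota — accounts for every observation (soluble in water via positive Tollens' → soluble in water)
(B) compound kappa — density below water -; UV-active -; reacts with sodium -; soluble in water +; positive Tollens' -
(C) compound theta — density below water +; UV-active -; reacts with sodium -; soluble in water +; positive Tollens' +
(D) compound mu — density below water -; UV-active -; reacts with sodium +; soluble in water -; positive Tollens' -
(E) compound beta — does not account for density below water
Only (A) is consistent with every observation.

A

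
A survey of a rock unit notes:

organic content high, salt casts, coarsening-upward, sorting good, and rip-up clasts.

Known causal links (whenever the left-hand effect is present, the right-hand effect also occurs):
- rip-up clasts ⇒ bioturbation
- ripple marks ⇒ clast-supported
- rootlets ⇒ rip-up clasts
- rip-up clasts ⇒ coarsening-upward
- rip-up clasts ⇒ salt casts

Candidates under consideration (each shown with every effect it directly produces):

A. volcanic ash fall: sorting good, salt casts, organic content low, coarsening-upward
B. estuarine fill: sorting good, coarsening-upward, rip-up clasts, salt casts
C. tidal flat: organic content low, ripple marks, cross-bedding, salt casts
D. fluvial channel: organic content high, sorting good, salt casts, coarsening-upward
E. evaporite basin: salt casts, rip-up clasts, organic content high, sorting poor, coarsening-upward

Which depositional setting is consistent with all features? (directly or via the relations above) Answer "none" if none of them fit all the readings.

Per-candidate check:
(A) volcanic ash fall — fails on organic content high, rip-up clasts (predicts organic content low, not organic content high)
(B) estuarine fill — organic content high -; salt casts +; coarsening-upward +; sorting good +; rip-up clasts +
(C) tidal flat — fails on organic content high, coarsening-upward, sorting good, rip-up clasts (predicts organic content low, not organic content high)
(D) fluvial channel — does not account for rip-up clasts
(E) evaporite basin — organic content high +; salt casts +; coarsening-upward +; sorting good -; rip-up clasts +
Every candidate fails on at least one observation.

none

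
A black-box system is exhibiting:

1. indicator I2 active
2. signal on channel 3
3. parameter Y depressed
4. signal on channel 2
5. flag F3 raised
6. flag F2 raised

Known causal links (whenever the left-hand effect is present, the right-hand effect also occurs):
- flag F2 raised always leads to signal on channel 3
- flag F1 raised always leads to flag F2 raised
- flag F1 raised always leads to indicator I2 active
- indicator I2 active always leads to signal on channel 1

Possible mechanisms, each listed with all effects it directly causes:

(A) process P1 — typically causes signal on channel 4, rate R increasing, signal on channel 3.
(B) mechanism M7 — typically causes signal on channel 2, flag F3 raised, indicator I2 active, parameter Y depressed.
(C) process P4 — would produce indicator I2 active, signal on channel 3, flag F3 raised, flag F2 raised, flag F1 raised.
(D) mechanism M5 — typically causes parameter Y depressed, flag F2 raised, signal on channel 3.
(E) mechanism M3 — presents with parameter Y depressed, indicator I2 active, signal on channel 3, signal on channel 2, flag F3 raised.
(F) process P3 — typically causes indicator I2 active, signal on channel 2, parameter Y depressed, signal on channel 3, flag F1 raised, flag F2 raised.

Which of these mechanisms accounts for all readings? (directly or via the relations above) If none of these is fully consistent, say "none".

none

Testing each hypothesis:
(A) process P1 — does not account for indicator I2 active, parameter Y depressed, signal on channel 2, flag F3 raised, flag F2 raised
(B) mechanism M7 — indicator I2 active yes; signal on channel 3 NO; parameter Y depressed yes; signal on channel 2 yes; flag F3 raised yes; flag F2 raised NO
(C) process P4 — indicator I2 active yes; signal on channel 3 yes; parameter Y depressed NO; signal on channel 2 NO; flag F3 raised yes; flag F2 raised yes
(D) mechanism M5 — indicator I2 active NO; signal on channel 3 yes; parameter Y depressed yes; signal on channel 2 NO; flag F3 raised NO; flag F2 raised yes
(E) mechanism M3 — does not account for flag F2 raised
(F) process P3 — does not account for flag F3 raised
No candidate is consistent with all observations.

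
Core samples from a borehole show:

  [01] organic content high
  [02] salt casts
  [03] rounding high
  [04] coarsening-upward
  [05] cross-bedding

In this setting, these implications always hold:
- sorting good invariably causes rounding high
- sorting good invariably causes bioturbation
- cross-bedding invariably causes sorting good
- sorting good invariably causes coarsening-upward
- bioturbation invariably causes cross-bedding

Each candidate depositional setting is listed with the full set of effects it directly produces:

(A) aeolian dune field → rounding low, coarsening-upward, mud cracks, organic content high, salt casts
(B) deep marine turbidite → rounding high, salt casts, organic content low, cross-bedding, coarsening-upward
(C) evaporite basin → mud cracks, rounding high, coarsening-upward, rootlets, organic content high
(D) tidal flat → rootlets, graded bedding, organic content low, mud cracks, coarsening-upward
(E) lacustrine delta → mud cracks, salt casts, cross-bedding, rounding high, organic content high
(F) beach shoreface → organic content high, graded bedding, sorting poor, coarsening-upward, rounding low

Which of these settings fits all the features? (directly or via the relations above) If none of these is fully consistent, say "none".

E

For each candidate, compare predicted effects to what was observed:
(A) aeolian dune field — fails on rounding high, cross-bedding (predicts rounding low, not rounding high)
(B) deep marine turbidite — fails on organic content high (predicts organic content low, not organic content high)
(C) evaporite basin — organic content high ✓; salt casts ✗; rounding high ✓; coarsening-upward ✓; cross-bedding ✗
(D) tidal flat — organic content high ✗; salt casts ✗; rounding high ✗; coarsening-upward ✓; cross-bedding ✗
(E) lacustrine delta — organic content high ✓; salt casts ✓; rounding high ✓; coarsening-upward ✓ (by cross-bedding → sorting good → coarsening-upward); cross-bedding ✓
(F) beach shoreface — organic content high ✓; salt casts ✗; rounding high ✗; coarsening-upward ✓; cross-bedding ✗
(E) is the only candidate with no mismatches.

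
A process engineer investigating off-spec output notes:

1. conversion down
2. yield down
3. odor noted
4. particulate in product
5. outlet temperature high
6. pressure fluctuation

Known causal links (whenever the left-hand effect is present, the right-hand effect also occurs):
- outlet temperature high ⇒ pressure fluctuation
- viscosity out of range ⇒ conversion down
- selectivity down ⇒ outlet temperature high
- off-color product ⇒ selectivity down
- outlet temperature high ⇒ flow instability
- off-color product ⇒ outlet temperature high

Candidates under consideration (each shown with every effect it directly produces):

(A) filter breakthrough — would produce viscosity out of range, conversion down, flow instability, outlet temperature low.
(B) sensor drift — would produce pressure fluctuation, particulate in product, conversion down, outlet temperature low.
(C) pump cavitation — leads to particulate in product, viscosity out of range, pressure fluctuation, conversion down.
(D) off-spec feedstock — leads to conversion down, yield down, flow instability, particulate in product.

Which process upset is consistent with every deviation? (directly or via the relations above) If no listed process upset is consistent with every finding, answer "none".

none

For each candidate, compare predicted effects to what was observed:
(A) filter breakthrough — fails on yield down, odor noted, particulate in product, outlet temperature high, pressure fluctuation (predicts outlet temperature low, not outlet temperature high)
(B) sensor drift — fails on yield down, odor noted, outlet temperature high (predicts outlet temperature low, not outlet temperature high)
(C) pump cavitation — does not account for yield down, odor noted, outlet temperature high
(D) off-spec feedstock — conversion down +; yield down +; odor noted -; particulate in product +; outlet temperature high -; pressure fluctuation -
No candidate is consistent with all observations.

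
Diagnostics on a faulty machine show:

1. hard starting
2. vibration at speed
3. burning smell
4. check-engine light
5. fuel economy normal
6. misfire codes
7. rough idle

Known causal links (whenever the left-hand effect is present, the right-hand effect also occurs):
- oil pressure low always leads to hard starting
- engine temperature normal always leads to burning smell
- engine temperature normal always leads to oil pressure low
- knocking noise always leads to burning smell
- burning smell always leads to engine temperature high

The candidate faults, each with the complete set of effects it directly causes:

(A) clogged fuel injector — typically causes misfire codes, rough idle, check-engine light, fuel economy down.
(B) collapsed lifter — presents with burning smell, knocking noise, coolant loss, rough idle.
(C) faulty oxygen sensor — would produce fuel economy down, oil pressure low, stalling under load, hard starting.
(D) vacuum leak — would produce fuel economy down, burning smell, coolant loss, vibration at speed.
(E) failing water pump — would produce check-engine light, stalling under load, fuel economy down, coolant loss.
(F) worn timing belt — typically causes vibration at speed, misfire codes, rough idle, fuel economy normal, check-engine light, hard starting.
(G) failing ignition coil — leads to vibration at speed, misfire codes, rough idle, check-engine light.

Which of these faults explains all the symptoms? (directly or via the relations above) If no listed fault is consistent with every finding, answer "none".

Checking each candidate against the observations:
(A) clogged fuel injector — hard starting ✗; vibration at speed ✗; burning smell ✗; check-engine light ✓; fuel economy normal ✗; misfire codes ✓; rough idle ✓
(B) collapsed lifter — does not account for hard starting, vibration at speed, check-engine light, fuel economy normal, misfire codes
(C) faulty oxygen sensor — hard starting ✓; vibration at speed ✗; burning smell ✗; check-engine light ✗; fuel economy normal ✗; misfire codes ✗; rough idle ✗
(D) vacuum leak — fails on hard starting, check-engine light, fuel economy normal, misfire codes, rough idle (predicts fuel economy down, not fuel economy normal)
(E) failing water pump — hard starting ✗; vibration at speed ✗; burning smell ✗; check-engine light ✓; fuel economy normal ✗; misfire codes ✗; rough idle ✗
(F) worn timing belt — hard starting ✓; vibration at speed ✓; burning smell ✗; check-engine light ✓; fuel economy normal ✓; misfire codes ✓; rough idle ✓
(G) failing ignition coil — does not account for hard starting, burning smell, fuel economy normal
Every candidate fails on at least one observation.

none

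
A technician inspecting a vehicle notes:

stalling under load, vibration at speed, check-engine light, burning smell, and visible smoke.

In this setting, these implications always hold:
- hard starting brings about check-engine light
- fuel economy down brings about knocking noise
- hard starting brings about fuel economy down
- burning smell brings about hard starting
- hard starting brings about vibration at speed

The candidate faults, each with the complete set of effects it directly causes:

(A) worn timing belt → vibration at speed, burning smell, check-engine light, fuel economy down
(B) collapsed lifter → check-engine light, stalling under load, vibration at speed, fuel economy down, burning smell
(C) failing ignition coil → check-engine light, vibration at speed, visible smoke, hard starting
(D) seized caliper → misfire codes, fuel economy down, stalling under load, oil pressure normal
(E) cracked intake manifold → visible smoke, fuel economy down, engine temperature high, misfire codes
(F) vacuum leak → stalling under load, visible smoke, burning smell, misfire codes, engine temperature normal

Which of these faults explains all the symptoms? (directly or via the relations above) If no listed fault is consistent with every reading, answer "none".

Testing each hypothesis:
(A) worn timing belt — stalling under load miss; vibration at speed match; check-engine light match; burning smell match; visible smoke miss
(B) collapsed lifter — stalling under load match; vibration at speed match; check-engine light match; burning smell match; visible smoke miss
(C) failing ignition coil — stalling under load miss; vibration at speed match; check-engine light match; burning smell miss; visible smoke match
(D) seized caliper — stalling under load match; vibration at speed miss; check-engine light miss; burning smell miss; visible smoke miss
(E) cracked intake manifold — does not account for stalling under load, vibration at speed, check-engine light, burning smell
(F) vacuum leak — stalling under load match; vibration at speed match (through burning smell → hard starting → vibration at speed); check-engine light match (through burning smell → hard starting → check-engine light); burning smell match; visible smoke match
Only (F) is consistent with every observation.

F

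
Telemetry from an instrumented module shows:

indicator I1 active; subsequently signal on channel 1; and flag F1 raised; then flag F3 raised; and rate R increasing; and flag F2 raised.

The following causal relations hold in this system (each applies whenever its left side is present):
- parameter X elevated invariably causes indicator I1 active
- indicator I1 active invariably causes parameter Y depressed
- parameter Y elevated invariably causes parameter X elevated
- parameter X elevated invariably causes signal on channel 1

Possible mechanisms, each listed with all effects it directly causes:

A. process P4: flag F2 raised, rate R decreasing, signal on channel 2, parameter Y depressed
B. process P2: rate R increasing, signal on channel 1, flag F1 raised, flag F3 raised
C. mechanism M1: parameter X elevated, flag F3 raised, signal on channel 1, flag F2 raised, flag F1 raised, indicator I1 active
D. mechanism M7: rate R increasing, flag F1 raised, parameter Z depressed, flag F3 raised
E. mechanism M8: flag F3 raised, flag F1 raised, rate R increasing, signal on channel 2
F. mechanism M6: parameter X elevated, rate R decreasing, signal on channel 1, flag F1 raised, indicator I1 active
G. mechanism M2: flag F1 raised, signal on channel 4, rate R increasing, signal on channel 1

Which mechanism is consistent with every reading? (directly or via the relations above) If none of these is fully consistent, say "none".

Per-candidate check:
(A) process P4 — fails on indicator I1 active, signal on channel 1, flag F1 raised, flag F3 raised, rate R increasing (predicts rate R decreasing, not rate R increasing)
(B) process P2 — indicator I1 active NO; signal on channel 1 yes; flag F1 raised yes; flag F3 raised yes; rate R increasing yes; flag F2 raised NO
(C) mechanism M1 — indicator I1 active yes; signal on channel 1 yes; flag F1 raised yes; flag F3 raised yes; rate R increasing NO; flag F2 raised yes
(D) mechanism M7 — indicator I1 active NO; signal on channel 1 NO; flag F1 raised yes; flag F3 raised yes; rate R increasing yes; flag F2 raised NO
(E) mechanism M8 — does not account for indicator I1 active, signal on channel 1, flag F2 raised
(F) mechanism M6 — fails on flag F3 raised, rate R increasing, flag F2 raised (predicts rate R decreasing, not rate R increasing)
(G) mechanism M2 — indicator I1 active NO; signal on channel 1 yes; flag F1 raised yes; flag F3 raised NO; rate R increasing yes; flag F2 raised NO
None of the listed candidates fits everything.

none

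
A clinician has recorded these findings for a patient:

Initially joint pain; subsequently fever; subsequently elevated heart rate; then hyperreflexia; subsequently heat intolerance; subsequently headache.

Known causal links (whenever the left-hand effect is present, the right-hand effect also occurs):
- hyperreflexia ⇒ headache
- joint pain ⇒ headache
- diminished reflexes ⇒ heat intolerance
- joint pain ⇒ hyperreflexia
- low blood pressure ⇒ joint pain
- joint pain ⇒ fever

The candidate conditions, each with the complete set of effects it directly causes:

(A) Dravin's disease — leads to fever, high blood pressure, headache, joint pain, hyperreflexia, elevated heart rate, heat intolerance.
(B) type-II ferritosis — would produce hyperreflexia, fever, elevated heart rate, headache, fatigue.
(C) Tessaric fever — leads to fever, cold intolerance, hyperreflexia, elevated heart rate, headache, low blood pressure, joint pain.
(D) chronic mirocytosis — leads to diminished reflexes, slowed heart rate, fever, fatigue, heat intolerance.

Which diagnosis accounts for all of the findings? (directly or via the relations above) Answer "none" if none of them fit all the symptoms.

A

Per-candidate check:
(A) Dravin's disease — accounts for every observation
(B) type-II ferritosis — joint pain -; fever +; elevated heart rate +; hyperreflexia +; heat intolerance -; headache +
(C) Tessaric fever — joint pain +; fever +; elevated heart rate +; hyperreflexia +; heat intolerance -; headache +
(D) chronic mirocytosis — fails on joint pain, elevated heart rate, hyperreflexia, headache (predicts slowed heart rate, not elevated heart rate; predicts diminished reflexes, not hyperreflexia)
(A) alone accounts for all the evidence.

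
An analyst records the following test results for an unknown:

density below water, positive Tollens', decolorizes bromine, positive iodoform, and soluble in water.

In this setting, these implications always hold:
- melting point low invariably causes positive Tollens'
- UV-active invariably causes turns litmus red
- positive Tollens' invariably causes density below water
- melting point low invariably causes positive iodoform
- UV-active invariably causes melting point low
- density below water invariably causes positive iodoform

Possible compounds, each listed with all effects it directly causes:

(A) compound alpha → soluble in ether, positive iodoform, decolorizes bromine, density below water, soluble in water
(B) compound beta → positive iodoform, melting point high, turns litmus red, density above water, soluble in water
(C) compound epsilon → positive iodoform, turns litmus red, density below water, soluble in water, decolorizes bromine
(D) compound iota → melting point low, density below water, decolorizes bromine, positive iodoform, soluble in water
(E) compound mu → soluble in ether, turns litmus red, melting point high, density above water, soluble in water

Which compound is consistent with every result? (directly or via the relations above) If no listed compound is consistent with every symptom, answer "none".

D

Per-candidate check:
(A) compound alpha — does not account for positive Tollens'
(B) compound beta — density below water NO; positive Tollens' NO; decolorizes bromine NO; positive iodoform yes; soluble in water yes
(C) compound epsilon — density below water yes; positive Tollens' NO; decolorizes bromine yes; positive iodoform yes; soluble in water yes
(D) compound iota — density below water yes; positive Tollens' yes (through melting point low → positive Tollens'); decolorizes bromine yes; positive iodoform yes; soluble in water yes
(E) compound mu — density below water NO; positive Tollens' NO; decolorizes bromine NO; positive iodoform NO; soluble in water yes
(D) is the only candidate with no mismatches.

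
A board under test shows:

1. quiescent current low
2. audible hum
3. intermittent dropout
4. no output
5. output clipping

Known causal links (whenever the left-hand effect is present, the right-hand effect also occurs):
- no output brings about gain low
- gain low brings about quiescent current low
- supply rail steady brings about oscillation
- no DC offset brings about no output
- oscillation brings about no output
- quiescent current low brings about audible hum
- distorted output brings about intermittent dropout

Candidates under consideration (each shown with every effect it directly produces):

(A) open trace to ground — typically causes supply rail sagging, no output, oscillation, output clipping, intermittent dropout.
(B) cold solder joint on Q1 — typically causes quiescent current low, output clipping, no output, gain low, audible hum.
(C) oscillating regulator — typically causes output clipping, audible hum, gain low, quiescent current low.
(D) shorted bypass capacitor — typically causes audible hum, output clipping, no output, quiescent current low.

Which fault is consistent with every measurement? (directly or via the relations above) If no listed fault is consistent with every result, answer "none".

A

Per-candidate check:
(A) open trace to ground — accounts for every observation (quiescent current low through no output → gain low → quiescent current low)
(B) cold solder joint on Q1 — quiescent current low ✓; audible hum ✓; intermittent dropout ✗; no output ✓; output clipping ✓
(C) oscillating regulator — does not account for intermittent dropout, no output
(D) shorted bypass capacitor — quiescent current low ✓; audible hum ✓; intermittent dropout ✗; no output ✓; output clipping ✓
(A) alone accounts for all the evidence.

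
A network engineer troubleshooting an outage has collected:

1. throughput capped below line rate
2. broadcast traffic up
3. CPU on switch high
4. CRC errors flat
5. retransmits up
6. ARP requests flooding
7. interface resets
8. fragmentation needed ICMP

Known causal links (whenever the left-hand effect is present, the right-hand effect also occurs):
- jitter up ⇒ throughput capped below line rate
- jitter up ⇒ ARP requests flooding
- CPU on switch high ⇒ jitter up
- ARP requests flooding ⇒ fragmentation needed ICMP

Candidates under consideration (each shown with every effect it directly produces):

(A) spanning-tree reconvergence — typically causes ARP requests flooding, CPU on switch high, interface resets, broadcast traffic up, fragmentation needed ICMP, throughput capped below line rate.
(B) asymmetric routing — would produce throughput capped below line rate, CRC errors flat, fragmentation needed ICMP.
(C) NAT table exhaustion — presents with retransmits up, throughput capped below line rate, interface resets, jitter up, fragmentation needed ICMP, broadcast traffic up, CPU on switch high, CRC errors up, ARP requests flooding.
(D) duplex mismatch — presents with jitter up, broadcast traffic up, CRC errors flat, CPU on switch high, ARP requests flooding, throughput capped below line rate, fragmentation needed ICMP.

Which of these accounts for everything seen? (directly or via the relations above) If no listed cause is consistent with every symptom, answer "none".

Checking each candidate against the observations:
(A) spanning-tree reconvergence — does not account for CRC errors flat, retransmits up
(B) asymmetric routing — throughput capped below line rate +; broadcast traffic up -; CPU on switch high -; CRC errors flat +; retransmits up -; ARP requests flooding -; interface resets -; fragmentation needed ICMP +
(C) NAT table exhaustion — throughput capped below line rate +; broadcast traffic up +; CPU on switch high +; CRC errors flat -; retransmits up +; ARP requests flooding +; interface resets +; fragmentation needed ICMP +
(D) duplex mismatch — throughput capped below line rate +; broadcast traffic up +; CPU on switch high +; CRC errors flat +; retransmits up -; ARP requests flooding +; interface resets -; fragmentation needed ICMP +
No candidate is consistent with all observations.

none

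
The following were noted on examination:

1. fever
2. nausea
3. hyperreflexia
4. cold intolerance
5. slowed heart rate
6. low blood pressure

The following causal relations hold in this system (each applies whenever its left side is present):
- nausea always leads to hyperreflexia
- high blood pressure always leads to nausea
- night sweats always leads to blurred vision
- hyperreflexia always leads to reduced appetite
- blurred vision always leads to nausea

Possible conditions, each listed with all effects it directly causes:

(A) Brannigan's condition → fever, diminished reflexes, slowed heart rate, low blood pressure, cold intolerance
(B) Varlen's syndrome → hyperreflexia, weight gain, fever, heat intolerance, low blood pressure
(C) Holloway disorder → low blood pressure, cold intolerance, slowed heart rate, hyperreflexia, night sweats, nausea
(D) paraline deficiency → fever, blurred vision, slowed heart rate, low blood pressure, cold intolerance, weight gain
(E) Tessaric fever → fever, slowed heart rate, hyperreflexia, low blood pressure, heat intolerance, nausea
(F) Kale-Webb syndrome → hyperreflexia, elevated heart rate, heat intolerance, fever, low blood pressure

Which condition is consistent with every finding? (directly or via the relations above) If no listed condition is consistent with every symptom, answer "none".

Checking each candidate against the observations:
(A) Brannigan's condition — fever match; nausea miss; hyperreflexia miss; cold intolerance match; slowed heart rate match; low blood pressure match
(B) Varlen's syndrome — fails on nausea, cold intolerance, slowed heart rate (predicts heat intolerance, not cold intolerance)
(C) Holloway disorder — fever miss; nausea match; hyperreflexia match; cold intolerance match; slowed heart rate match; low blood pressure match
(D) paraline deficiency — fever match; nausea match (by blurred vision → nausea); hyperreflexia match (by blurred vision → nausea → hyperreflexia); cold intolerance match; slowed heart rate match; low blood pressure match
(E) Tessaric fever — fever match; nausea match; hyperreflexia match; cold intolerance miss; slowed heart rate match; low blood pressure match
(F) Kale-Webb syndrome — fails on nausea, cold intolerance, slowed heart rate (predicts heat intolerance, not cold intolerance; predicts elevated heart rate, not slowed heart rate)
(D) is the only candidate with no mismatches.

D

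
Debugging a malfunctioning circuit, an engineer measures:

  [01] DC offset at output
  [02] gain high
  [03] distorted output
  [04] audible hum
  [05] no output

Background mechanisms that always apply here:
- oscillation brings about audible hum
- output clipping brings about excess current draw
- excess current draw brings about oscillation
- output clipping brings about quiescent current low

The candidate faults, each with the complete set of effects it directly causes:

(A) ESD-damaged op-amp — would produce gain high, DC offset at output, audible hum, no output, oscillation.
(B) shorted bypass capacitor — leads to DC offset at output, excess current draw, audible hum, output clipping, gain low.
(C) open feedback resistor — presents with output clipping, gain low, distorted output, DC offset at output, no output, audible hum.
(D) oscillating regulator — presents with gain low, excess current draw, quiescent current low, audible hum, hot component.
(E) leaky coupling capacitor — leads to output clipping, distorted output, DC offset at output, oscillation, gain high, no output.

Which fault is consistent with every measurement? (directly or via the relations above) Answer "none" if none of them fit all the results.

E

Testing each hypothesis:
(A) ESD-damaged op-amp — DC offset at output ✓; gain high ✓; distorted output ✗; audible hum ✓; no output ✓
(B) shorted bypass capacitor — fails on gain high, distorted output, no output (predicts gain low, not gain high)
(C) open feedback resistor — DC offset at output ✓; gain high ✗; distorted output ✓; audible hum ✓; no output ✓
(D) oscillating regulator — DC offset at output ✗; gain high ✗; distorted output ✗; audible hum ✓; no output ✗
(E) leaky coupling capacitor — accounts for every observation (audible hum by oscillation → audible hum)
(E) is the only candidate with no mismatches.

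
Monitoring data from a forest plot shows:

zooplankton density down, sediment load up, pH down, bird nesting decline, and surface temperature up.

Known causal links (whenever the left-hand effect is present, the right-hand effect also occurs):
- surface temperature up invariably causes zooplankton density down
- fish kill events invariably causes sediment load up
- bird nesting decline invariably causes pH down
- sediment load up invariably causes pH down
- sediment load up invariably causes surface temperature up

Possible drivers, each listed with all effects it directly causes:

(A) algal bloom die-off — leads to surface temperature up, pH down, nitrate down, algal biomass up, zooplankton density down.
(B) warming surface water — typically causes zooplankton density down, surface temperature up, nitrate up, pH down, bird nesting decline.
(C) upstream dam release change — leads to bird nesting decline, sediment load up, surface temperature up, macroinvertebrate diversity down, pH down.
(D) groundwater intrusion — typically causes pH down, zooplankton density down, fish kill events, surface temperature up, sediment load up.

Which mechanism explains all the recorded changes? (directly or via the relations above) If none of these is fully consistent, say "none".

Checking each candidate against the observations:
(A) algal bloom die-off — zooplankton density down yes; sediment load up NO; pH down yes; bird nesting decline NO; surface temperature up yes
(B) warming surface water — does not account for sediment load up
(C) upstream dam release change — zooplankton density down yes (through surface temperature up → zooplankton density down); sediment load up yes; pH down yes; bird nesting decline yes; surface temperature up yes
(D) groundwater intrusion — does not account for bird nesting decline
Only (C) is consistent with every observation.

C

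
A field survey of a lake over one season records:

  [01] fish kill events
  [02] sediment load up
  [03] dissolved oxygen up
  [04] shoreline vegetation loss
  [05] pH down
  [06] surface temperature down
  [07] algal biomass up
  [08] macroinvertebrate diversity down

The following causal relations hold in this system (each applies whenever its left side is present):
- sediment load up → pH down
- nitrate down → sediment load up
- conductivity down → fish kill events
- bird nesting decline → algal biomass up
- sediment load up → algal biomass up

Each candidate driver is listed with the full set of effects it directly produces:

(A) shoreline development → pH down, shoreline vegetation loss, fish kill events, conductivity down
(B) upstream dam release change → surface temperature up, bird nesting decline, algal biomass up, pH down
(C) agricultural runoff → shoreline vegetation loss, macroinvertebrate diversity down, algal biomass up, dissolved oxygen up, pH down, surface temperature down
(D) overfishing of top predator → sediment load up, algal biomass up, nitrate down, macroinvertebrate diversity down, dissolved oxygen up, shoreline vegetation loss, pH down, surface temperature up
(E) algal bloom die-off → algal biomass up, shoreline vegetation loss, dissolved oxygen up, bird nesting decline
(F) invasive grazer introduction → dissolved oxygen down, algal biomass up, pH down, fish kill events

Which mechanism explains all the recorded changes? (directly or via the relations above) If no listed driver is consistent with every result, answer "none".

Checking each candidate against the observations:
(A) shoreline development — fish kill events +; sediment load up -; dissolved oxygen up -; shoreline vegetation loss +; pH down +; surface temperature down -; algal biomass up -; macroinvertebrate diversity down -
(B) upstream dam release change — fails on fish kill events, sediment load up, dissolved oxygen up, shoreline vegetation loss, surface temperature down, macroinvertebrate diversity down (predicts surface temperature up, not surface temperature down)
(C) agricultural runoff — does not account for fish kill events, sediment load up
(D) overfishing of top predator — fails on fish kill events, surface temperature down (predicts surface temperature up, not surface temperature down)
(E) algal bloom die-off — fish kill events -; sediment load up -; dissolved oxygen up +; shoreline vegetation loss +; pH down -; surface temperature down -; algal biomass up +; macroinvertebrate diversity down -
(F) invasive grazer introduction — fish kill events +; sediment load up -; dissolved oxygen up -; shoreline vegetation loss -; pH down +; surface temperature down -; algal biomass up +; macroinvertebrate diversity down -
Every candidate fails on at least one observation.

none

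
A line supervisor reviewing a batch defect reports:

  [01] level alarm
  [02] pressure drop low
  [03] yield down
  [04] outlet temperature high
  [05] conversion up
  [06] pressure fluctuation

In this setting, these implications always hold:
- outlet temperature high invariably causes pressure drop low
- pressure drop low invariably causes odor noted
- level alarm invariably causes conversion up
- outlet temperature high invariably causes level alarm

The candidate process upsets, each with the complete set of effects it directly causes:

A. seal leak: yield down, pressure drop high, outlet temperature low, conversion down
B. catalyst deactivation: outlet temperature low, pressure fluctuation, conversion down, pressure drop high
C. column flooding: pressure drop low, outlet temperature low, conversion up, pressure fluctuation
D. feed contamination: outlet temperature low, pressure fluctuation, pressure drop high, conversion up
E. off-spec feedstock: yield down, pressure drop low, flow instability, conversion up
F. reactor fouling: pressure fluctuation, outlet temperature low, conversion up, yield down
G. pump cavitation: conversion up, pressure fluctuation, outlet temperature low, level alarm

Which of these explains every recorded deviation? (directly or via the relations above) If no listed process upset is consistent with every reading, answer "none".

Checking each candidate against the observations:
(A) seal leak — fails on level alarm, pressure drop low, outlet temperature high, conversion up, pressure fluctuation (predicts pressure drop high, not pressure drop low; predicts outlet temperature low, not outlet temperature high; predicts conversion down, not conversion up)
(B) catalyst deactivation — level alarm miss; pressure drop low miss; yield down miss; outlet temperature high miss; conversion up miss; pressure fluctuation match
(C) column flooding — level alarm miss; pressure drop low match; yield down miss; outlet temperature high miss; conversion up match; pressure fluctuation match
(D) feed contamination — level alarm miss; pressure drop low miss; yield down miss; outlet temperature high miss; conversion up match; pressure fluctuation match
(E) off-spec feedstock — does not account for level alarm, outlet temperature high, pressure fluctuation
(F) reactor fouling — fails on level alarm, pressure drop low, outlet temperature high (predicts outlet temperature low, not outlet temperature high)
(G) pump cavitation — fails on pressure drop low, yield down, outlet temperature high (predicts outlet temperature low, not outlet temperature high)
Every candidate fails on at least one observation.

none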